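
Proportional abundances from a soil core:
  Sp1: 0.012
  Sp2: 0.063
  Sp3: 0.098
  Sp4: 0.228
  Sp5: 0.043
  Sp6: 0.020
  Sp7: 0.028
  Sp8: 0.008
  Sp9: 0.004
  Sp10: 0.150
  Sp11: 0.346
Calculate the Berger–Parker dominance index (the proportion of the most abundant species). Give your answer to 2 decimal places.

0.35

The largest proportion is 0.346, i.e. d = 0.35 to 2 decimal places.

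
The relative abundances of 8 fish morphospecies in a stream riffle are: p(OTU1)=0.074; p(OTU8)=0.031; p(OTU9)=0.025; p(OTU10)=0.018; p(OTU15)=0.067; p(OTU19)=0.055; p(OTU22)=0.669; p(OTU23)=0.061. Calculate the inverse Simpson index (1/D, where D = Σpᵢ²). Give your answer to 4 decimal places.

D = 0.074² + 0.031² + 0.025² + 0.018² + 0.067² + 0.055² + 0.669² + 0.061² = 0.0054760 + 0.0009610 + 0.0006250 + 0.0003240 + 0.0044890 + 0.0030250 + 0.4475610 + 0.0037210 = 0.4661820 (working shown to 7 dp, full precision carried).
So 1/D = 2.145085, i.e. 2.1451 to 4 decimal places.

2.1451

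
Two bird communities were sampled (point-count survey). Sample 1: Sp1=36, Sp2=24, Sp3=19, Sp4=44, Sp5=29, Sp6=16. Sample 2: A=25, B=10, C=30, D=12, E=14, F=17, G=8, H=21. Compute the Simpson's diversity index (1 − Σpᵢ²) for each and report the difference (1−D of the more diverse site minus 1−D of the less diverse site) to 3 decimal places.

0.040

Sample 1: N=168, proportions 0.21429, 0.14286, 0.1131, 0.2619, 0.17262, 0.09524, giving 1−D = 0.81342 (working shown to 5 dp, full precision carried).
Sample 2: N=137, proportions 0.18248, 0.07299, 0.21898, 0.08759, 0.10219, 0.12409, 0.05839, 0.15328, giving 1−D = 0.85300.
Difference = |0.81342 − 0.85300| = 0.03958, i.e. 0.040 to 3 decimal places.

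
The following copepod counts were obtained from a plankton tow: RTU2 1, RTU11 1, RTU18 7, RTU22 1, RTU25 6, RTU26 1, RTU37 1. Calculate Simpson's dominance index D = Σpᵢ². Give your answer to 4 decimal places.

0.2778

Total N = 1+1+7+1+6+1+1 = 18, so the proportions are 0.055556, 0.055556, 0.388889, 0.055556, 0.333333, 0.055556, 0.055556 (working shown to 6 dp, full precision carried).
D = 0.055556² + 0.055556² + 0.388889² + 0.055556² + 0.333333² + 0.055556² + 0.055556² = 0.003086 + 0.003086 + 0.151235 + 0.003086 + 0.111111 + 0.003086 + 0.003086 = 0.277778.
To 4 decimal places, D = 0.2778.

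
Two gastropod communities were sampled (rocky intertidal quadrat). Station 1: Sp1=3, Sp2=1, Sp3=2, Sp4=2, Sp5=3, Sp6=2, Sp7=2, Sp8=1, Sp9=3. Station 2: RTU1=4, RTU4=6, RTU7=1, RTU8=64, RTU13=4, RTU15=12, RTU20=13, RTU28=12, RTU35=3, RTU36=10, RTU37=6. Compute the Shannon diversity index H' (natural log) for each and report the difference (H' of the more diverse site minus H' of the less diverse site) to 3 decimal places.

0.324

Station 1: N=19, proportions 0.157895, 0.052632, 0.105263, 0.105263, 0.157895, 0.105263, 0.105263, 0.052632, 0.157895, giving H' = 2.132192 (working shown to 6 dp, full precision carried).
Station 2: N=135, proportions 0.02963, 0.044444, 0.007407, 0.474074, 0.02963, 0.088889, 0.096296, 0.088889, 0.022222, 0.074074, 0.044444, giving H' = 1.808506.
Difference = |2.132192 − 1.808506| = 0.323686, i.e. 0.324 to 3 decimal places.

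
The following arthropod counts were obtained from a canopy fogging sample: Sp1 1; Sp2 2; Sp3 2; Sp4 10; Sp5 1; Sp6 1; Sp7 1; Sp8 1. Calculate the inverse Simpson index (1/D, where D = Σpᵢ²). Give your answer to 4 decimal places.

3.1947

Total N = 1+2+2+10+1+1+1+1 = 19, so the proportions are 0.05263158, 0.10526316, 0.10526316, 0.52631579, 0.05263158, 0.05263158, 0.05263158, 0.05263158 (working shown to 8 dp, full precision carried).
D = 0.05263158² + 0.10526316² + 0.10526316² + 0.52631579² + 0.05263158² + 0.05263158² + 0.05263158² + 0.05263158² = 0.00277008 + 0.01108033 + 0.01108033 + 0.27700831 + 0.00277008 + 0.00277008 + 0.00277008 + 0.00277008 = 0.31301939.
So 1/D = 3.194690, i.e. 3.1947 to 4 decimal places.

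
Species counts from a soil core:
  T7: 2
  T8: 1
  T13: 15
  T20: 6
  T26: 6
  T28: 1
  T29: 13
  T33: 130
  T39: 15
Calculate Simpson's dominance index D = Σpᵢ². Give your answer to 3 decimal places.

0.493

Total N = 2+1+15+6+6+1+13+130+15 = 189, so the proportions are 0.01058, 0.00529, 0.07937, 0.03175, 0.03175, 0.00529, 0.06878, 0.68783, 0.07937 (working shown to 5 dp, full precision carried).
D = 0.01058² + 0.00529² + 0.07937² + 0.03175² + 0.03175² + 0.00529² + 0.06878² + 0.68783² + 0.07937² = 0.00011 + 0.00003 + 0.00630 + 0.00101 + 0.00101 + 0.00003 + 0.00473 + 0.47311 + 0.00630 = 0.49262.
To 3 decimal places, D = 0.493.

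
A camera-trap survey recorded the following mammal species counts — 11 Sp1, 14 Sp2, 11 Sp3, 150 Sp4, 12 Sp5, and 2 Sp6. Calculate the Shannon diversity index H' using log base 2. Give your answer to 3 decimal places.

1.350

Total N = 11+14+11+150+12+2 = 200, so the proportions are 0.055, 0.07, 0.055, 0.75, 0.06, 0.01 (working shown to 5 dp, full precision carried).
Each pᵢ log₂ pᵢ term: 0.055×(-4.18442)=-0.23014, 0.07×(-3.83650)=-0.26856, 0.055×(-4.18442)=-0.23014, 0.75×(-0.41504)=-0.31128, 0.06×(-4.05889)=-0.24353, 0.01×(-6.64386)=-0.06644.
Sum = -1.35009, so H' = 1.350.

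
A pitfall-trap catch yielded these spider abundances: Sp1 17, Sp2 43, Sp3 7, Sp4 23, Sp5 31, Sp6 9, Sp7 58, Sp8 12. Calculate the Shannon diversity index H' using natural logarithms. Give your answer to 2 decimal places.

Total N = 17+43+7+23+31+9+58+12 = 200, so the proportions are 0.085, 0.215, 0.035, 0.115, 0.155, 0.045, 0.29, 0.06 (working shown to 4 dp, full precision carried).
Each pᵢ ln pᵢ term: 0.085×(-2.4651)=-0.2095, 0.215×(-1.5371)=-0.3305, 0.035×(-3.3524)=-0.1173, 0.115×(-2.1628)=-0.2487, 0.155×(-1.8643)=-0.2890, 0.045×(-3.1011)=-0.1395, 0.29×(-1.2379)=-0.3590, 0.06×(-2.8134)=-0.1688.
Sum = -1.8624, so H' = 1.86.

1.86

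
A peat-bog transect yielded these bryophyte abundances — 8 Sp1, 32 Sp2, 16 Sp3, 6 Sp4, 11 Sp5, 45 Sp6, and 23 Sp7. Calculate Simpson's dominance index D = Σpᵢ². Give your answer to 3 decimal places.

Total N = 8+32+16+6+11+45+23 = 141, so the proportions are 0.05674, 0.22695, 0.11348, 0.04255, 0.07801, 0.31915, 0.16312 (working shown to 5 dp, full precision carried).
D = 0.05674² + 0.22695² + 0.11348² + 0.04255² + 0.07801² + 0.31915² + 0.16312² = 0.00322 + 0.05151 + 0.01288 + 0.00181 + 0.00609 + 0.10186 + 0.02661 = 0.20396.
To 3 decimal places, D = 0.204.

0.204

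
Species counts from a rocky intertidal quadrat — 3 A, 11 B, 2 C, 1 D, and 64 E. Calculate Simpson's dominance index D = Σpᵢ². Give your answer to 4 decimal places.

0.6449

Total N = 3+11+2+1+64 = 81, so the proportions are 0.037037, 0.135802, 0.024691, 0.012346, 0.790123 (working shown to 6 dp, full precision carried).
D = 0.037037² + 0.135802² + 0.024691² + 0.012346² + 0.790123² = 0.001372 + 0.018442 + 0.000610 + 0.000152 + 0.624295 = 0.644871.
To 4 decimal places, D = 0.6449.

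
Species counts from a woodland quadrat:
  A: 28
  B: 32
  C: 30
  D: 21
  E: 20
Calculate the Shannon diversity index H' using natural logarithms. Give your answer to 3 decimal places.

1.592

Total N = 28+32+30+21+20 = 131, so the proportions are 0.21374, 0.24427, 0.22901, 0.16031, 0.15267 (working shown to 5 dp, full precision carried).
Each pᵢ ln pᵢ term: 0.21374×(-1.54299)=-0.32980, 0.24427×(-1.40946)=-0.34430, 0.22901×(-1.47400)=-0.33756, 0.16031×(-1.83067)=-0.29347, 0.15267×(-1.87947)=-0.28694.
Sum = -1.59206, so H' = 1.592.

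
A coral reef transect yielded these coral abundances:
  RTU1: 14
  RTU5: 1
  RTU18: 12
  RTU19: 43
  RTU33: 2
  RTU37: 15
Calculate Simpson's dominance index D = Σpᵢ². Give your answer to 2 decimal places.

Total N = 14+1+12+43+2+15 = 87, so the proportions are 0.1609, 0.0115, 0.1379, 0.4943, 0.023, 0.1724 (working shown to 4 dp, full precision carried).
D = 0.1609² + 0.0115² + 0.1379² + 0.4943² + 0.023² + 0.1724² = 0.0259 + 0.0001 + 0.0190 + 0.2443 + 0.0005 + 0.0297 = 0.3196.
To 2 decimal places, D = 0.32.

0.32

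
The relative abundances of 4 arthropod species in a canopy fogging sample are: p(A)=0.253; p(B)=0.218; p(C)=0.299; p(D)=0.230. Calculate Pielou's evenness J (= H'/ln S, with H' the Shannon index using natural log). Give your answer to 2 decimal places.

0.99

H' = −Σ pᵢ ln pᵢ = −((-0.3477) + (-0.3321) + (-0.3610) + (-0.3380)) = 1.3788 (working shown to 4 dp, full precision carried).
With S = 4 species, ln S = 1.3863, so J = 1.3788/1.3863 = 0.9946, i.e. 0.99 to 2 decimal places.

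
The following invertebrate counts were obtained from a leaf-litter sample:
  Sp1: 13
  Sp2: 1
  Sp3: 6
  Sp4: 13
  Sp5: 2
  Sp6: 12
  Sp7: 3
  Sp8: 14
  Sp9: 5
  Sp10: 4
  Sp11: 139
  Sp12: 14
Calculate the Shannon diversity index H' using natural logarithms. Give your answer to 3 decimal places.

1.503

Total N = 13+1+6+13+2+12+3+14+5+4+139+14 = 226, so the proportions are 0.05752, 0.00442, 0.02655, 0.05752, 0.00885, 0.0531, 0.01327, 0.06195, 0.02212, 0.0177, 0.61504, 0.06195 (working shown to 5 dp, full precision carried).
Each pᵢ ln pᵢ term: 0.05752×(-2.85559)=-0.16426, 0.00442×(-5.42053)=-0.02398, 0.02655×(-3.62878)=-0.09634, 0.05752×(-2.85559)=-0.16426, 0.00885×(-4.72739)=-0.04184, 0.0531×(-2.93563)=-0.15587, 0.01327×(-4.32192)=-0.05737, 0.06195×(-2.78148)=-0.17230, 0.02212×(-3.81110)=-0.08432, 0.0177×(-4.03424)=-0.07140, 0.61504×(-0.48606)=-0.29895, 0.06195×(-2.78148)=-0.17230.
Sum = -1.50320, so H' = 1.503.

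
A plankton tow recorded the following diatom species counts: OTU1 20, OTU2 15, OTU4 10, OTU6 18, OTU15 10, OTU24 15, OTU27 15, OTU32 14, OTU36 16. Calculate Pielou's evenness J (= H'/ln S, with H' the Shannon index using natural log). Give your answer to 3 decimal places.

0.990

Total N = 20+15+10+18+10+15+15+14+16 = 133, so the proportions are 0.15038, 0.11278, 0.07519, 0.13534, 0.07519, 0.11278, 0.11278, 0.10526, 0.1203 (working shown to 5 dp, full precision carried).
H' = −Σ pᵢ ln pᵢ = −((-0.28490) + (-0.24612) + (-0.19457) + (-0.27067) + (-0.19457) + (-0.24612) + (-0.24612) + (-0.23698) + (-0.25477)) = 2.17483.
With S = 9 species, ln S = 2.19722, so J = 2.17483/2.19722 = 0.98981, i.e. 0.990 to 3 decimal places.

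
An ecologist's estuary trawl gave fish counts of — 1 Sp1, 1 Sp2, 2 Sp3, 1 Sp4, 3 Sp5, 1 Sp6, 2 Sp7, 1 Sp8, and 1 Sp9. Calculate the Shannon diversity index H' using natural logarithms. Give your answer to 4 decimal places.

Total N = 1+1+2+1+3+1+2+1+1 = 13, so the proportions are 0.076923, 0.076923, 0.153846, 0.076923, 0.230769, 0.076923, 0.153846, 0.076923, 0.076923 (working shown to 6 dp, full precision carried).
Each pᵢ ln pᵢ term: 0.076923×(-2.564949)=-0.197304, 0.076923×(-2.564949)=-0.197304, 0.153846×(-1.871802)=-0.287970, 0.076923×(-2.564949)=-0.197304, 0.230769×(-1.466337)=-0.338385, 0.076923×(-2.564949)=-0.197304, 0.153846×(-1.871802)=-0.287970, 0.076923×(-2.564949)=-0.197304, 0.076923×(-2.564949)=-0.197304.
Sum = -2.098147, so H' = 2.0981.

2.0981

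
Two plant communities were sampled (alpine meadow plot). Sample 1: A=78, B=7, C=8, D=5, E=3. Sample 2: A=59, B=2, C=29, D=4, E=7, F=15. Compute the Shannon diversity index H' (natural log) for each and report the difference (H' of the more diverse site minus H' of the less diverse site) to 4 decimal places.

Sample 1: N=101, proportions 0.772277, 0.069307, 0.079208, 0.049505, 0.029703, giving H' = 0.838653 (working shown to 6 dp, full precision carried).
Sample 2: N=116, proportions 0.508621, 0.017241, 0.25, 0.034483, 0.060345, 0.12931, giving H' = 1.310488.
Difference = |0.838653 − 1.310488| = 0.471835, i.e. 0.4718 to 4 decimal places.

0.4718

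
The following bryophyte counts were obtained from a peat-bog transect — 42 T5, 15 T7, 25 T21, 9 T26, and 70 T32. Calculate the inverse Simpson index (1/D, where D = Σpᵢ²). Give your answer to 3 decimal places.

Total N = 42+15+25+9+70 = 161, so the proportions are 0.2608696, 0.0931677, 0.1552795, 0.0559006, 0.4347826 (working shown to 7 dp, full precision carried).
D = 0.2608696² + 0.0931677² + 0.1552795² + 0.0559006² + 0.4347826² = 0.0680529 + 0.0086802 + 0.0241117 + 0.0031249 + 0.1890359 = 0.2930057.
So 1/D = 3.41290, i.e. 3.413 to 3 decimal places.

3.413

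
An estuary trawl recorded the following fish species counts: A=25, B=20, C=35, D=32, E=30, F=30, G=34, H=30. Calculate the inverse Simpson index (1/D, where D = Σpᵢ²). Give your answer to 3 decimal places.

7.812

Total N = 25+20+35+32+30+30+34+30 = 236, so the proportions are 0.1059322, 0.0847458, 0.1483051, 0.1355932, 0.1271186, 0.1271186, 0.1440678, 0.1271186 (working shown to 7 dp, full precision carried).
D = 0.1059322² + 0.0847458² + 0.1483051² + 0.1355932² + 0.1271186² + 0.1271186² + 0.1440678² + 0.1271186² = 0.0112216 + 0.0071818 + 0.0219944 + 0.0183855 + 0.0161591 + 0.0161591 + 0.0207555 + 0.0161591 = 0.1280164.
So 1/D = 7.81150, i.e. 7.812 to 3 decimal places.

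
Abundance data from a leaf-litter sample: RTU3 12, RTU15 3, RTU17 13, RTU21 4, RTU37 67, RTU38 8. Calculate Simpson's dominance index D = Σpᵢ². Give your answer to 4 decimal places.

0.4272

Total N = 12+3+13+4+67+8 = 107, so the proportions are 0.11215, 0.028037, 0.121495, 0.037383, 0.626168, 0.074766 (working shown to 6 dp, full precision carried).
D = 0.11215² + 0.028037² + 0.121495² + 0.037383² + 0.626168² + 0.074766² = 0.012578 + 0.000786 + 0.014761 + 0.001398 + 0.392087 + 0.005590 = 0.427199.
To 4 decimal places, D = 0.4272.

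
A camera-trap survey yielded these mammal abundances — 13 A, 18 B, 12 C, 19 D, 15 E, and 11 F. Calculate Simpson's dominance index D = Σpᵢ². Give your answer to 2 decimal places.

Total N = 13+18+12+19+15+11 = 88, so the proportions are 0.1477, 0.2045, 0.1364, 0.2159, 0.1705, 0.125 (working shown to 4 dp, full precision carried).
D = 0.1477² + 0.2045² + 0.1364² + 0.2159² + 0.1705² + 0.125² = 0.0218 + 0.0418 + 0.0186 + 0.0466 + 0.0291 + 0.0156 = 0.1736.
To 2 decimal places, D = 0.17.

0.17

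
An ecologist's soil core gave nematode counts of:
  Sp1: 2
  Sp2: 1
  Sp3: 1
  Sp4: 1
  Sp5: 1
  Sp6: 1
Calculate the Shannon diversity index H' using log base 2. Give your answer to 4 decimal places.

Total N = 2+1+1+1+1+1 = 7, so the proportions are 0.285714, 0.142857, 0.142857, 0.142857, 0.142857, 0.142857 (working shown to 6 dp, full precision carried).
Each pᵢ log₂ pᵢ term: 0.285714×(-1.807355)=-0.516387, 0.142857×(-2.807355)=-0.401051, 0.142857×(-2.807355)=-0.401051, 0.142857×(-2.807355)=-0.401051, 0.142857×(-2.807355)=-0.401051, 0.142857×(-2.807355)=-0.401051.
Sum = -2.521641, so H' = 2.5216.

2.5216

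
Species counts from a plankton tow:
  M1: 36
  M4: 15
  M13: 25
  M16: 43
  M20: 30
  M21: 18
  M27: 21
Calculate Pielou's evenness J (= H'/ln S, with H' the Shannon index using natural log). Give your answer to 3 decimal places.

Total N = 36+15+25+43+30+18+21 = 188, so the proportions are 0.19149, 0.07979, 0.13298, 0.22872, 0.15957, 0.09574, 0.1117 (working shown to 5 dp, full precision carried).
H' = −Σ pᵢ ln pᵢ = −((-0.31652) + (-0.20173) + (-0.26829) + (-0.33742) + (-0.29286) + (-0.22462) + (-0.24484)) = 1.88629.
With S = 7 species, ln S = 1.94591, so J = 1.88629/1.94591 = 0.96936, i.e. 0.969 to 3 decimal places.

0.969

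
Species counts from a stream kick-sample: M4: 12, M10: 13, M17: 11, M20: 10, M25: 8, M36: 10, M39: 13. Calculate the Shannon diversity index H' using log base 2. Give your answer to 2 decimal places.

2.79

Total N = 12+13+11+10+8+10+13 = 77, so the proportions are 0.1558, 0.1688, 0.1429, 0.1299, 0.1039, 0.1299, 0.1688 (working shown to 4 dp, full precision carried).
Each pᵢ log₂ pᵢ term: 0.1558×(-2.6818)=-0.4179, 0.1688×(-2.5663)=-0.4333, 0.1429×(-2.8074)=-0.4011, 0.1299×(-2.9449)=-0.3824, 0.1039×(-3.2668)=-0.3394, 0.1299×(-2.9449)=-0.3824, 0.1688×(-2.5663)=-0.4333.
Sum = -2.7899, so H' = 2.79.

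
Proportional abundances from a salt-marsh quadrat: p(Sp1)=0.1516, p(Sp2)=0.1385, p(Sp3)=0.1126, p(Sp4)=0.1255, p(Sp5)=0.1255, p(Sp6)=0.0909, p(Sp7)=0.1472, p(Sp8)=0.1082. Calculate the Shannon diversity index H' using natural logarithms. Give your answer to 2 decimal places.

2.07

Each pᵢ ln pᵢ term (working shown to 4 dp, full precision carried): 0.1516×(-1.8865)=-0.2860, 0.1385×(-1.9769)=-0.2738, 0.1126×(-2.1839)=-0.2459, 0.1255×(-2.0754)=-0.2605, 0.1255×(-2.0754)=-0.2605, 0.0909×(-2.3980)=-0.2180, 0.1472×(-1.9160)=-0.2820, 0.1082×(-2.2238)=-0.2406.
Sum = -2.0673, so H' = 2.07.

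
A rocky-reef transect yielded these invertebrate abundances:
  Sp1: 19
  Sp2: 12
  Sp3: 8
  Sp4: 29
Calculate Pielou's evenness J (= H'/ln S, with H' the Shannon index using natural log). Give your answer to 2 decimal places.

0.92

Total N = 19+12+8+29 = 68, so the proportions are 0.2794, 0.1765, 0.1176, 0.4265 (working shown to 4 dp, full precision carried).
H' = −Σ pᵢ ln pᵢ = −((-0.3563) + (-0.3061) + (-0.2518) + (-0.3634)) = 1.2776.
With S = 4 species, ln S = 1.3863, so J = 1.2776/1.3863 = 0.9216, i.e. 0.92 to 2 decimal places.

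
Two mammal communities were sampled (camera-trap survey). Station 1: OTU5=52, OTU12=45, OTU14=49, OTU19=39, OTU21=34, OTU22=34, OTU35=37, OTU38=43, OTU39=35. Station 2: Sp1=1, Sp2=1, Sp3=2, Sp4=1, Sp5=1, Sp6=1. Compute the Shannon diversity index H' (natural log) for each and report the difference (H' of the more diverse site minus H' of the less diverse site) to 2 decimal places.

0.44

Station 1: N=368, proportions 0.1413, 0.1223, 0.1332, 0.106, 0.0924, 0.0924, 0.1005, 0.1168, 0.0951, giving H' = 2.1855 (working shown to 4 dp, full precision carried).
Station 2: N=7, proportions 0.1429, 0.1429, 0.2857, 0.1429, 0.1429, 0.1429, giving H' = 1.7479.
Difference = |2.1855 − 1.7479| = 0.4376, i.e. 0.44 to 2 decimal places.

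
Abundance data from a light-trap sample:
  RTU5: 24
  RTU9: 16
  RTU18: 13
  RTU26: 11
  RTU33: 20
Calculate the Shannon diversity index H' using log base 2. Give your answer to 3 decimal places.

2.266

Total N = 24+16+13+11+20 = 84, so the proportions are 0.28571, 0.19048, 0.15476, 0.13095, 0.2381 (working shown to 5 dp, full precision carried).
Each pᵢ log₂ pᵢ term: 0.28571×(-1.80735)=-0.51639, 0.19048×(-2.39232)=-0.45568, 0.15476×(-2.69188)=-0.41660, 0.13095×(-2.93289)=-0.38407, 0.2381×(-2.07039)=-0.49295.
Sum = -2.26568, so H' = 2.266.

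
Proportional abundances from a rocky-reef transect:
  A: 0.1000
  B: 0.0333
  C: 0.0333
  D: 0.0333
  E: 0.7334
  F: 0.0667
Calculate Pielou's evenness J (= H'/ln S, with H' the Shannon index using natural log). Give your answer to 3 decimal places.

0.546

H' = −Σ pᵢ ln pᵢ = −((-0.23026) + (-0.11329) + (-0.11329) + (-0.11329) + (-0.22740) + (-0.18059)) = 0.97813 (working shown to 5 dp, full precision carried).
With S = 6 species, ln S = 1.79176, so J = 0.97813/1.79176 = 0.54591, i.e. 0.546 to 3 decimal places.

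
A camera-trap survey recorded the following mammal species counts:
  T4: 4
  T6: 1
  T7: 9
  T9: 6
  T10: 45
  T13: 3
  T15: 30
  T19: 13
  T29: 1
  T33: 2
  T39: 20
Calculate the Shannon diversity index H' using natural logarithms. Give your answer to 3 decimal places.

1.858

Total N = 4+1+9+6+45+3+30+13+1+2+20 = 134, so the proportions are 0.02985, 0.00746, 0.06716, 0.04478, 0.33582, 0.02239, 0.22388, 0.09701, 0.00746, 0.01493, 0.14925 (working shown to 5 dp, full precision carried).
Each pᵢ ln pᵢ term: 0.02985×(-3.51155)=-0.10482, 0.00746×(-4.89784)=-0.03655, 0.06716×(-2.70062)=-0.18138, 0.04478×(-3.10608)=-0.13908, 0.33582×(-1.09118)=-0.36644, 0.02239×(-3.79923)=-0.08506, 0.22388×(-1.49664)=-0.33507, 0.09701×(-2.33289)=-0.22633, 0.00746×(-4.89784)=-0.03655, 0.01493×(-4.20469)=-0.06276, 0.14925×(-1.90211)=-0.28390.
Sum = -1.85793, so H' = 1.858.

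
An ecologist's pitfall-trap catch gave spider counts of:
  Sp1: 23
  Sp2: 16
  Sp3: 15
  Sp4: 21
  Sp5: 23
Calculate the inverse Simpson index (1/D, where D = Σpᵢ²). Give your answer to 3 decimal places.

Total N = 23+16+15+21+23 = 98, so the proportions are 0.2346939, 0.1632653, 0.1530612, 0.2142857, 0.2346939 (working shown to 7 dp, full precision carried).
D = 0.2346939² + 0.1632653² + 0.1530612² + 0.2142857² + 0.2346939² = 0.0550812 + 0.0266556 + 0.0234277 + 0.0459184 + 0.0550812 = 0.2061641.
So 1/D = 4.85051, i.e. 4.851 to 3 decimal places.

4.851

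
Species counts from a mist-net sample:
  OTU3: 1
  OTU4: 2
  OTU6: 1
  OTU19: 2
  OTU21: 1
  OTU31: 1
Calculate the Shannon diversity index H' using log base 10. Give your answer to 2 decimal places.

0.75

Total N = 1+2+1+2+1+1 = 8, so the proportions are 0.125, 0.25, 0.125, 0.25, 0.125, 0.125 (working shown to 4 dp, full precision carried).
Each pᵢ log₁₀ pᵢ term: 0.125×(-0.9031)=-0.1129, 0.25×(-0.6021)=-0.1505, 0.125×(-0.9031)=-0.1129, 0.25×(-0.6021)=-0.1505, 0.125×(-0.9031)=-0.1129, 0.125×(-0.9031)=-0.1129.
Sum = -0.7526, so H' = 0.75.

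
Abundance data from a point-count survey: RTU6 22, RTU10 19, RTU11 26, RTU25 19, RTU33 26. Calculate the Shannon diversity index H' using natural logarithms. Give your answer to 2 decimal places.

1.60

Total N = 22+19+26+19+26 = 112, so the proportions are 0.1964, 0.1696, 0.2321, 0.1696, 0.2321 (working shown to 4 dp, full precision carried).
Each pᵢ ln pᵢ term: 0.1964×(-1.6275)=-0.3197, 0.1696×(-1.7741)=-0.3010, 0.2321×(-1.4604)=-0.3390, 0.1696×(-1.7741)=-0.3010, 0.2321×(-1.4604)=-0.3390.
Sum = -1.5996, so H' = 1.60.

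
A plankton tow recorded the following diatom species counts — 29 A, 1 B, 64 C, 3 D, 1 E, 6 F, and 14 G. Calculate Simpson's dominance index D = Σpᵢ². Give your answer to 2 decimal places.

Total N = 29+1+64+3+1+6+14 = 118, so the proportions are 0.2458, 0.0085, 0.5424, 0.0254, 0.0085, 0.0508, 0.1186 (working shown to 4 dp, full precision carried).
D = 0.2458² + 0.0085² + 0.5424² + 0.0254² + 0.0085² + 0.0508² + 0.1186² = 0.0604 + 0.0001 + 0.2942 + 0.0006 + 0.0001 + 0.0026 + 0.0141 = 0.3720.
To 2 decimal places, D = 0.37.

0.37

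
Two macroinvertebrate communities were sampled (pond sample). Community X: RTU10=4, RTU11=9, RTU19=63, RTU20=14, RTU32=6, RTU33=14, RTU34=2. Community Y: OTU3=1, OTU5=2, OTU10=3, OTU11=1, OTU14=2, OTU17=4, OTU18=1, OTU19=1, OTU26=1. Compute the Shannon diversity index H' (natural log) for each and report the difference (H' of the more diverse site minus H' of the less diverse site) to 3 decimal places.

0.653

Community X: N=112, proportions 0.03571, 0.08036, 0.5625, 0.125, 0.05357, 0.125, 0.01786, giving H' = 1.39378 (working shown to 5 dp, full precision carried).
Community Y: N=16, proportions 0.0625, 0.125, 0.1875, 0.0625, 0.125, 0.25, 0.0625, 0.0625, 0.0625, giving H' = 2.04674.
Difference = |1.39378 − 2.04674| = 0.65296, i.e. 0.653 to 3 decimal places.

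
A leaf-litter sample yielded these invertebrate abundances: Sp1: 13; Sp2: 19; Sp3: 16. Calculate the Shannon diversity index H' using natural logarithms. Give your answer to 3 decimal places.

1.087

Total N = 13+19+16 = 48, so the proportions are 0.27083, 0.39583, 0.33333 (working shown to 5 dp, full precision carried).
Each pᵢ ln pᵢ term: 0.27083×(-1.30625)=-0.35378, 0.39583×(-0.92676)=-0.36684, 0.33333×(-1.09861)=-0.36620.
Sum = -1.08682, so H' = 1.087.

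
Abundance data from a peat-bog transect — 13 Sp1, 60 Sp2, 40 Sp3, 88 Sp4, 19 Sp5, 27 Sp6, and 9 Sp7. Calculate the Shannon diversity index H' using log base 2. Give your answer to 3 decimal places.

2.447

Total N = 13+60+40+88+19+27+9 = 256, so the proportions are 0.05078, 0.23438, 0.15625, 0.34375, 0.07422, 0.10547, 0.03516 (working shown to 5 dp, full precision carried).
Each pᵢ log₂ pᵢ term: 0.05078×(-4.29956)=-0.21834, 0.23438×(-2.09311)=-0.49057, 0.15625×(-2.67807)=-0.41845, 0.34375×(-1.54057)=-0.52957, 0.07422×(-3.75207)=-0.27847, 0.10547×(-3.24511)=-0.34226, 0.03516×(-4.83007)=-0.16981.
Sum = -2.44747, so H' = 2.447.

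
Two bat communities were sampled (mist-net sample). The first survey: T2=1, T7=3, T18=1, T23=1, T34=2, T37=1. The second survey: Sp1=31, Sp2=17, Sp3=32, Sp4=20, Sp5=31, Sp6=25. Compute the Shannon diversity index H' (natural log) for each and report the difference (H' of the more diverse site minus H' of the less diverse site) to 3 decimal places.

The first survey: N=9, proportions 0.111111, 0.333333, 0.111111, 0.111111, 0.222222, 0.111111, giving H' = 1.676988 (working shown to 6 dp, full precision carried).
The second survey: N=156, proportions 0.198718, 0.108974, 0.205128, 0.128205, 0.198718, 0.160256, giving H' = 1.765485.
Difference = |1.676988 − 1.765485| = 0.088497, i.e. 0.088 to 3 decimal places.

0.088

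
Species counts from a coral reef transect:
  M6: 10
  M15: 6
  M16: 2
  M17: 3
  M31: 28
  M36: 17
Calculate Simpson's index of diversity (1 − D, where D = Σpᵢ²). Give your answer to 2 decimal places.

Total N = 10+6+2+3+28+17 = 66, so the proportions are 0.1515, 0.0909, 0.0303, 0.0455, 0.4242, 0.2576 (working shown to 4 dp, full precision carried).
D = 0.1515² + 0.0909² + 0.0303² + 0.0455² + 0.4242² + 0.2576² = 0.0230 + 0.0083 + 0.0009 + 0.0021 + 0.1800 + 0.0663 = 0.2805.
So 1 − D = 0.7195, i.e. 0.72 to 2 decimal places.

0.72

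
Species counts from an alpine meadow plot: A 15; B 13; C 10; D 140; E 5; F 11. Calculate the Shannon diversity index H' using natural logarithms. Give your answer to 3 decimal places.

Total N = 15+13+10+140+5+11 = 194, so the proportions are 0.07732, 0.06701, 0.05155, 0.72165, 0.02577, 0.0567 (working shown to 5 dp, full precision carried).
Each pᵢ ln pᵢ term: 0.07732×(-2.55981)=-0.19792, 0.06701×(-2.70291)=-0.18112, 0.05155×(-2.96527)=-0.15285, 0.72165×(-0.32622)=-0.23541, 0.02577×(-3.65842)=-0.09429, 0.0567×(-2.86996)=-0.16273.
Sum = -1.02433, so H' = 1.024.

1.024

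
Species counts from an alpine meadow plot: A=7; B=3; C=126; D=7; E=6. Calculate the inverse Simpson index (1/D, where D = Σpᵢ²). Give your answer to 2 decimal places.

1.39

Total N = 7+3+126+7+6 = 149, so the proportions are 0.04698, 0.02013, 0.84564, 0.04698, 0.04027 (working shown to 5 dp, full precision carried).
D = 0.04698² + 0.02013² + 0.84564² + 0.04698² + 0.04027² = 0.00221 + 0.00041 + 0.71510 + 0.00221 + 0.00162 = 0.72154.
So 1/D = 1.3859, i.e. 1.39 to 2 decimal places.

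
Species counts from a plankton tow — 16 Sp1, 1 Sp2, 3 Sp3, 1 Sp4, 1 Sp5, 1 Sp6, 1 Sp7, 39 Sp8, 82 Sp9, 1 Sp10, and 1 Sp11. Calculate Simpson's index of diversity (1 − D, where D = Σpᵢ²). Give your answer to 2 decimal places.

0.61

Total N = 16+1+3+1+1+1+1+39+82+1+1 = 147, so the proportions are 0.1088, 0.0068, 0.0204, 0.0068, 0.0068, 0.0068, 0.0068, 0.2653, 0.5578, 0.0068, 0.0068 (working shown to 4 dp, full precision carried).
D = 0.1088² + 0.0068² + 0.0204² + 0.0068² + 0.0068² + 0.0068² + 0.0068² + 0.2653² + 0.5578² + 0.0068² + 0.0068² = 0.0118 + 0.0000 + 0.0004 + 0.0000 + 0.0000 + 0.0000 + 0.0000 + 0.0704 + 0.3112 + 0.0000 + 0.0000 = 0.3941.
So 1 − D = 0.6059, i.e. 0.61 to 2 decimal places.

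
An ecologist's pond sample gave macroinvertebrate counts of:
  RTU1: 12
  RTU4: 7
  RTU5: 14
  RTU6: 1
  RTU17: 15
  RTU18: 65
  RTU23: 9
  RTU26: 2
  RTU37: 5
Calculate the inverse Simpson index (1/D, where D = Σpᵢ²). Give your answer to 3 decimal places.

Total N = 12+7+14+1+15+65+9+2+5 = 130, so the proportions are 0.0923077, 0.0538462, 0.1076923, 0.0076923, 0.1153846, 0.5, 0.0692308, 0.0153846, 0.0384615 (working shown to 7 dp, full precision carried).
D = 0.0923077² + 0.0538462² + 0.1076923² + 0.0076923² + 0.1153846² + 0.5² + 0.0692308² + 0.0153846² + 0.0384615² = 0.0085207 + 0.0028994 + 0.0115976 + 0.0000592 + 0.0133136 + 0.2500000 + 0.0047929 + 0.0002367 + 0.0014793 = 0.2928994.
So 1/D = 3.41414, i.e. 3.414 to 3 decimal places.

3.414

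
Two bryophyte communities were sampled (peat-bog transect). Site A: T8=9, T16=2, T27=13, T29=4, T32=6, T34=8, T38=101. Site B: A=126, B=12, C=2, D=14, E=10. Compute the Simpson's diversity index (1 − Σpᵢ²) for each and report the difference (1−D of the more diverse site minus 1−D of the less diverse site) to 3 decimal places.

0.090

Site A: N=143, proportions 0.06294, 0.01399, 0.09091, 0.02797, 0.04196, 0.05594, 0.70629, giving 1−D = 0.48306 (working shown to 5 dp, full precision carried).
Site B: N=164, proportions 0.76829, 0.07317, 0.0122, 0.08537, 0.06098, giving 1−D = 0.39322.
Difference = |0.48306 − 0.39322| = 0.08984, i.e. 0.090 to 3 decimal places.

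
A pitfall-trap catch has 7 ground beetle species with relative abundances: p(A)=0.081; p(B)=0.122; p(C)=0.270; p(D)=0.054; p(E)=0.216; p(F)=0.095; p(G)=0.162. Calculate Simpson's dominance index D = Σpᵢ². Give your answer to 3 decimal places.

D = 0.081² + 0.122² + 0.27² + 0.054² + 0.216² + 0.095² + 0.162² = 0.00656 + 0.01488 + 0.07290 + 0.00292 + 0.04666 + 0.00903 + 0.02624 = 0.17919 (working shown to 5 dp, full precision carried).
To 3 decimal places, D = 0.179.

0.179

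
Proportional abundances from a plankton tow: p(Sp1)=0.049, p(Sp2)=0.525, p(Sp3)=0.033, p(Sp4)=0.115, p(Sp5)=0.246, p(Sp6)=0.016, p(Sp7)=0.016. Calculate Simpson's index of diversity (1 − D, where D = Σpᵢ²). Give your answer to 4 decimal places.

D = 0.049² + 0.525² + 0.033² + 0.115² + 0.246² + 0.016² + 0.016² = 0.002401 + 0.275625 + 0.001089 + 0.013225 + 0.060516 + 0.000256 + 0.000256 = 0.353368 (working shown to 6 dp, full precision carried).
So 1 − D = 0.646632, i.e. 0.6466 to 4 decimal places.

0.6466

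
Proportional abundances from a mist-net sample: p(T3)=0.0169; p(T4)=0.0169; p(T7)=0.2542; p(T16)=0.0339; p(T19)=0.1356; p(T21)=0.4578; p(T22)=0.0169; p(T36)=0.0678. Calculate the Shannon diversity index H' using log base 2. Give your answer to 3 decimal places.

2.136

Each pᵢ log₂ pᵢ term (working shown to 5 dp, full precision carried): 0.0169×(-5.88683)=-0.09949, 0.0169×(-5.88683)=-0.09949, 0.2542×(-1.97596)=-0.50229, 0.0339×(-4.88257)=-0.16552, 0.1356×(-2.88257)=-0.39088, 0.4578×(-1.12721)=-0.51604, 0.0169×(-5.88683)=-0.09949, 0.0678×(-3.88257)=-0.26324.
Sum = -2.13642, so H' = 2.136.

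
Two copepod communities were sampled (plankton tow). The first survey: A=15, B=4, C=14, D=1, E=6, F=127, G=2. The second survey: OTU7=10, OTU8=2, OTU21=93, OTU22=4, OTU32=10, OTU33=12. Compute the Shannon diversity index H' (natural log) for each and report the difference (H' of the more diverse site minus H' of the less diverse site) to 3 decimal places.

The first survey: N=169, proportions 0.088757, 0.023669, 0.08284, 0.005917, 0.035503, 0.751479, 0.011834, giving H' = 0.925985 (working shown to 6 dp, full precision carried).
The second survey: N=131, proportions 0.076336, 0.015267, 0.709924, 0.030534, 0.076336, 0.091603, giving H' = 1.025321.
Difference = |0.925985 − 1.025321| = 0.099336, i.e. 0.099 to 3 decimal places.

0.099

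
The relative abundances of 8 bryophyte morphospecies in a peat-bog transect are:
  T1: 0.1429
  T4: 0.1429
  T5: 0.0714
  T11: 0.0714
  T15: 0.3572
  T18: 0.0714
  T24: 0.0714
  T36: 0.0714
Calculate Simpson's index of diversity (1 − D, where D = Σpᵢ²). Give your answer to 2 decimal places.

D = 0.1429² + 0.1429² + 0.0714² + 0.0714² + 0.3572² + 0.0714² + 0.0714² + 0.0714² = 0.0204 + 0.0204 + 0.0051 + 0.0051 + 0.1276 + 0.0051 + 0.0051 + 0.0051 = 0.1939 (working shown to 4 dp, full precision carried).
So 1 − D = 0.8061, i.e. 0.81 to 2 decimal places.

0.81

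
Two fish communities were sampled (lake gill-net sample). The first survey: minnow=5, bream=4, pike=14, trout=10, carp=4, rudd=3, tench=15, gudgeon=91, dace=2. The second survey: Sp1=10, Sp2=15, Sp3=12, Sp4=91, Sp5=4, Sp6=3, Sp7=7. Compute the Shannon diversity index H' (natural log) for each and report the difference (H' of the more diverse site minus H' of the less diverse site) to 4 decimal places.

0.1343

The first survey: N=148, proportions 0.0337838, 0.027027, 0.0945946, 0.0675676, 0.027027, 0.0202703, 0.1013514, 0.6148649, 0.0135135, giving H' = 1.3830143 (working shown to 7 dp, full precision carried).
The second survey: N=142, proportions 0.0704225, 0.1056338, 0.084507, 0.6408451, 0.028169, 0.0211268, 0.0492958, giving H' = 1.2486715.
Difference = |1.3830143 − 1.2486715| = 0.1343428, i.e. 0.1343 to 4 decimal places.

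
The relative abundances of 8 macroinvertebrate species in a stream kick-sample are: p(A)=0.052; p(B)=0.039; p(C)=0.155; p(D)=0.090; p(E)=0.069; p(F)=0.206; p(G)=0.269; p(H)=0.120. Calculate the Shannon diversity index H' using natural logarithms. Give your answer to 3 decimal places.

Each pᵢ ln pᵢ term (working shown to 5 dp, full precision carried): 0.052×(-2.95651)=-0.15374, 0.039×(-3.24419)=-0.12652, 0.155×(-1.86433)=-0.28897, 0.09×(-2.40795)=-0.21672, 0.069×(-2.67365)=-0.18448, 0.206×(-1.57988)=-0.32546, 0.269×(-1.31304)=-0.35321, 0.12×(-2.12026)=-0.25443.
Sum = -1.90353, so H' = 1.904.

1.904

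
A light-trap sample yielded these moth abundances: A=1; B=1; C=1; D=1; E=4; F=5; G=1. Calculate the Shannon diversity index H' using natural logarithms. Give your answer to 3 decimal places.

Total N = 1+1+1+1+4+5+1 = 14, so the proportions are 0.07143, 0.07143, 0.07143, 0.07143, 0.28571, 0.35714, 0.07143 (working shown to 5 dp, full precision carried).
Each pᵢ ln pᵢ term: 0.07143×(-2.63906)=-0.18850, 0.07143×(-2.63906)=-0.18850, 0.07143×(-2.63906)=-0.18850, 0.07143×(-2.63906)=-0.18850, 0.28571×(-1.25276)=-0.35793, 0.35714×(-1.02962)=-0.36772, 0.07143×(-2.63906)=-0.18850.
Sum = -1.66817, so H' = 1.668.

1.668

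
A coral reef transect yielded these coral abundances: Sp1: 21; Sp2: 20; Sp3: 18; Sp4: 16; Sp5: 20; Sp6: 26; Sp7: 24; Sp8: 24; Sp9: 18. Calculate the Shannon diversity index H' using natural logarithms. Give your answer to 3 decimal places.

2.186

Total N = 21+20+18+16+20+26+24+24+18 = 187, so the proportions are 0.1123, 0.10695, 0.09626, 0.08556, 0.10695, 0.13904, 0.12834, 0.12834, 0.09626 (working shown to 5 dp, full precision carried).
Each pᵢ ln pᵢ term: 0.1123×(-2.18659)=-0.24555, 0.10695×(-2.23538)=-0.23908, 0.09626×(-2.34074)=-0.22531, 0.08556×(-2.45852)=-0.21035, 0.10695×(-2.23538)=-0.23908, 0.13904×(-1.97301)=-0.27432, 0.12834×(-2.05305)=-0.26349, 0.12834×(-2.05305)=-0.26349, 0.09626×(-2.34074)=-0.22531.
Sum = -2.18600, so H' = 2.186.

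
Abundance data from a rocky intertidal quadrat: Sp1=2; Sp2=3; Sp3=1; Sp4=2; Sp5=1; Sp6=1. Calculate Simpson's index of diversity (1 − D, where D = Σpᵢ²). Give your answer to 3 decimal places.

0.800

Total N = 2+3+1+2+1+1 = 10, so the proportions are 0.2, 0.3, 0.1, 0.2, 0.1, 0.1 (working shown to 5 dp, full precision carried).
D = 0.2² + 0.3² + 0.1² + 0.2² + 0.1² + 0.1² = 0.04000 + 0.09000 + 0.01000 + 0.04000 + 0.01000 + 0.01000 = 0.20000.
So 1 − D = 0.80000, i.e. 0.800 to 3 decimal places.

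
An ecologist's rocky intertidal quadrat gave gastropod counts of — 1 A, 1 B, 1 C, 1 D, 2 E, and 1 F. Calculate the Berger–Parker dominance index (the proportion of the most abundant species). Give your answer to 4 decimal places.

Total N = 1+1+1+1+2+1 = 7, so the proportions are 0.142857, 0.142857, 0.142857, 0.142857, 0.285714, 0.142857 (working shown to 6 dp, full precision carried).
The largest proportion is 0.285714, i.e. d = 0.2857 to 4 decimal places.

0.2857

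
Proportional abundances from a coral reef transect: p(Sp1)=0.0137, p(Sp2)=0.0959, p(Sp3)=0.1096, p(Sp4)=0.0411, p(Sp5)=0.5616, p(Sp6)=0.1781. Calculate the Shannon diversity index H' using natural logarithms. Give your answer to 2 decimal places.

1.29

Each pᵢ ln pᵢ term (working shown to 4 dp, full precision carried): 0.0137×(-4.2904)=-0.0588, 0.0959×(-2.3444)=-0.2248, 0.1096×(-2.2109)=-0.2423, 0.0411×(-3.1917)=-0.1312, 0.5616×(-0.5770)=-0.3240, 0.1781×(-1.7254)=-0.3073.
Sum = -1.2884, so H' = 1.29.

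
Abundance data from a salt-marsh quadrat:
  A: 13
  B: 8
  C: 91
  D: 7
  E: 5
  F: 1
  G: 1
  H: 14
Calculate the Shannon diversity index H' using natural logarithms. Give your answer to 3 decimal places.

1.234

Total N = 13+8+91+7+5+1+1+14 = 140, so the proportions are 0.09286, 0.05714, 0.65, 0.05, 0.03571, 0.00714, 0.00714, 0.1 (working shown to 5 dp, full precision carried).
Each pᵢ ln pᵢ term: 0.09286×(-2.37669)=-0.22069, 0.05714×(-2.86220)=-0.16355, 0.65×(-0.43078)=-0.28001, 0.05×(-2.99573)=-0.14979, 0.03571×(-3.33220)=-0.11901, 0.00714×(-4.94164)=-0.03530, 0.00714×(-4.94164)=-0.03530, 0.1×(-2.30259)=-0.23026.
Sum = -1.23390, so H' = 1.234.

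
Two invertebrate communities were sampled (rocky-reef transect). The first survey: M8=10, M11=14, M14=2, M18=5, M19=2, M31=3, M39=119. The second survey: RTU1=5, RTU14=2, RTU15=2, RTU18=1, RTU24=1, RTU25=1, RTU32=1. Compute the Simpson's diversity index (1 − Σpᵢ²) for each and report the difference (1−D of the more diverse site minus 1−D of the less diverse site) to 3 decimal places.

0.385

The first survey: N=155, proportions 0.064516, 0.090323, 0.012903, 0.032258, 0.012903, 0.019355, 0.767742, giving 1−D = 0.396504 (working shown to 6 dp, full precision carried).
The second survey: N=13, proportions 0.384615, 0.153846, 0.153846, 0.076923, 0.076923, 0.076923, 0.076923, giving 1−D = 0.781065.
Difference = |0.396504 − 0.781065| = 0.384561, i.e. 0.385 to 3 decimal places.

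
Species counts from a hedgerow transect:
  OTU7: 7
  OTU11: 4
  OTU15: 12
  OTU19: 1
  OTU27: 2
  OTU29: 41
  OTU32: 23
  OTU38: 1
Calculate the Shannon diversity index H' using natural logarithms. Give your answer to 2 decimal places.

1.49

Total N = 7+4+12+1+2+41+23+1 = 91, so the proportions are 0.0769, 0.044, 0.1319, 0.011, 0.022, 0.4505, 0.2527, 0.011 (working shown to 4 dp, full precision carried).
Each pᵢ ln pᵢ term: 0.0769×(-2.5649)=-0.1973, 0.044×(-3.1246)=-0.1373, 0.1319×(-2.0260)=-0.2672, 0.011×(-4.5109)=-0.0496, 0.022×(-3.8177)=-0.0839, 0.4505×(-0.7973)=-0.3592, 0.2527×(-1.3754)=-0.3476, 0.011×(-4.5109)=-0.0496.
Sum = -1.4917, so H' = 1.49.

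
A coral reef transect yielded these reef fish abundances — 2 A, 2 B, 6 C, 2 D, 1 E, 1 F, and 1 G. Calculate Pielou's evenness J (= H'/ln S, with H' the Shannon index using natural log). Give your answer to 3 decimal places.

Total N = 2+2+6+2+1+1+1 = 15, so the proportions are 0.13333, 0.13333, 0.4, 0.13333, 0.06667, 0.06667, 0.06667 (working shown to 5 dp, full precision carried).
H' = −Σ pᵢ ln pᵢ = −((-0.26865) + (-0.26865) + (-0.36652) + (-0.26865) + (-0.18054) + (-0.18054) + (-0.18054)) = 1.71409.
With S = 7 species, ln S = 1.94591, so J = 1.71409/1.94591 = 0.88087, i.e. 0.881 to 3 decimal places.

0.881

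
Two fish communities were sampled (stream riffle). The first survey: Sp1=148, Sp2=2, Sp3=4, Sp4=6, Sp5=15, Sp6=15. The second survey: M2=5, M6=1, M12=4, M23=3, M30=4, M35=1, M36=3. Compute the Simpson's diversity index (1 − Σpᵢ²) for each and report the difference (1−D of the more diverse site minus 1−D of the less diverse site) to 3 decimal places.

The first survey: N=190, proportions 0.7789474, 0.0105263, 0.0210526, 0.0315789, 0.0789474, 0.0789474, giving 1−D = 0.3792244 (working shown to 7 dp, full precision carried).
The second survey: N=21, proportions 0.2380952, 0.047619, 0.1904762, 0.1428571, 0.1904762, 0.047619, 0.1428571, giving 1−D = 0.8253968.
Difference = |0.3792244 − 0.8253968| = 0.4461724, i.e. 0.446 to 3 decimal places.

0.446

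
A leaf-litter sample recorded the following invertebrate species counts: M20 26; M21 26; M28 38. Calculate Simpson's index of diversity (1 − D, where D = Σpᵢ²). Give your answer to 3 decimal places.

0.655

Total N = 26+26+38 = 90, so the proportions are 0.28889, 0.28889, 0.42222 (working shown to 5 dp, full precision carried).
D = 0.28889² + 0.28889² + 0.42222² = 0.08346 + 0.08346 + 0.17827 = 0.34519.
So 1 − D = 0.65481, i.e. 0.655 to 3 decimal places.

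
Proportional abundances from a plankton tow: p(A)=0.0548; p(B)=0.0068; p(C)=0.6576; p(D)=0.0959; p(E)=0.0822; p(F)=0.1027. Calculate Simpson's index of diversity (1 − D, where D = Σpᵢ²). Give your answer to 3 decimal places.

D = 0.0548² + 0.0068² + 0.6576² + 0.0959² + 0.0822² + 0.1027² = 0.00300 + 0.00005 + 0.43244 + 0.00920 + 0.00676 + 0.01055 = 0.46199 (working shown to 5 dp, full precision carried).
So 1 − D = 0.53801, i.e. 0.538 to 3 decimal places.

0.538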